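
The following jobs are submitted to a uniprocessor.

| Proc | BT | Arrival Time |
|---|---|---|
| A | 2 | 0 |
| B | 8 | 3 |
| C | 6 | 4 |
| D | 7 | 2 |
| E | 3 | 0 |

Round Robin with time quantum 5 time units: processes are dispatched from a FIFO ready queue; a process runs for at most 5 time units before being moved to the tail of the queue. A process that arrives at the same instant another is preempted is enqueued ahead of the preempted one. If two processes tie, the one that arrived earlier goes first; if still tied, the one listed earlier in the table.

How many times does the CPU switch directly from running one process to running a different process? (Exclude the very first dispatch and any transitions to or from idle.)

7

Schedule: | A 0-2 | E 2-5 | D 5-10 | B 10-15 | C 15-20 | D 20-22 | B 22-25 | C 25-26 |
Completion: A=2  B=25  C=26  D=22  E=5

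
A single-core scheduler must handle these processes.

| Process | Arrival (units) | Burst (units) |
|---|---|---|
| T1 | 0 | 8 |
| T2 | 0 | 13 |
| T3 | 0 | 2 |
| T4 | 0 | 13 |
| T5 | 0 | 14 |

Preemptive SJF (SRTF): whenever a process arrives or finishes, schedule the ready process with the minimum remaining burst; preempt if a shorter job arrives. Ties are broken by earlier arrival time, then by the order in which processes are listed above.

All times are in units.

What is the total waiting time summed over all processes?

Timeline: | T3 0-2 | T1 2-10 | T2 10-23 | T4 23-36 | T5 36-50 |
Completion: T1=10  T2=23  T3=2  T4=36  T5=50
Turnaround (C−A): T1=10  T2=23  T3=2  T4=36  T5=50
Waiting = turnaround − burst: T1=2, T2=10, T3=0, T4=23, T5=36
Total waiting = 2 + 10 + 0 + 23 + 36 = 71

71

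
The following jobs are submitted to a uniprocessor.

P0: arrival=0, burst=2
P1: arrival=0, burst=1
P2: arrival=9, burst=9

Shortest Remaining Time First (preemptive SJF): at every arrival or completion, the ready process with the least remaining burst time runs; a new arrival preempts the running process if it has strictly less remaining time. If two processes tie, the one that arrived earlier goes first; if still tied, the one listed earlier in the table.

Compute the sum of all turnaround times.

13

Schedule: | P1 0-1 | P0 1-3 | idle 3-9 | P2 9-18 |
Completion: P0=3  P1=1  P2=18
Turnaround = completion − arrival: P0=3, P1=1, P2=9
Total turnaround = 3 + 1 + 9 = 13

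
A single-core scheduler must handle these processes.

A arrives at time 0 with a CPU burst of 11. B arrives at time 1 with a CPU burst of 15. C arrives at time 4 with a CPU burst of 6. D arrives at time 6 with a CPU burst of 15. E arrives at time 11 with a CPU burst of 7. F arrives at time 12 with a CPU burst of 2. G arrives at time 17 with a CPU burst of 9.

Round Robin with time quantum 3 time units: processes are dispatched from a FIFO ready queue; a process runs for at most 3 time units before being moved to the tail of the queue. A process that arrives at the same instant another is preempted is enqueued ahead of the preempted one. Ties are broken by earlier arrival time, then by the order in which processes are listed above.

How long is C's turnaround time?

Timeline: | A 0-3 | B 3-6 | A 6-9 | C 9-12 | D 12-15 | B 15-18 | A 18-21 | E 21-24 | F 24-26 | C 26-29 | D 29-32 | G 32-35 | B 35-38 | A 38-40 | E 40-43 | D 43-46 | G 46-49 | B 49-52 | E 52-53 | D 53-56 | G 56-59 | B 59-62 | D 62-65 |
Completion: A=40  B=62  C=29  D=65  E=53  F=26  G=59
Turnaround (C−A): A=40  B=61  C=25  D=59  E=42  F=14  G=42
Turnaround(C) = completion − arrival = 29 − 4 = 25

25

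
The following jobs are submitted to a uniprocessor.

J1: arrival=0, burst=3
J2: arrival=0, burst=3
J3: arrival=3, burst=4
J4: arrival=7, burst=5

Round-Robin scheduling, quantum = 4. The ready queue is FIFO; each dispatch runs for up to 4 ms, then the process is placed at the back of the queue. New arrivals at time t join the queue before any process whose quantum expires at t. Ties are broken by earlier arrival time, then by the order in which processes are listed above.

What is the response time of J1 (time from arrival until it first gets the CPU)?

Gantt: | J1 0-3 | J2 3-6 | J3 6-10 | J4 10-15 |
Completion: J1=3  J2=6  J3=10  J4=15
Turnaround (C−A): J1=3  J2=6  J3=7  J4=8
Response(J1) = first start − arrival = 0 − 0 = 0

0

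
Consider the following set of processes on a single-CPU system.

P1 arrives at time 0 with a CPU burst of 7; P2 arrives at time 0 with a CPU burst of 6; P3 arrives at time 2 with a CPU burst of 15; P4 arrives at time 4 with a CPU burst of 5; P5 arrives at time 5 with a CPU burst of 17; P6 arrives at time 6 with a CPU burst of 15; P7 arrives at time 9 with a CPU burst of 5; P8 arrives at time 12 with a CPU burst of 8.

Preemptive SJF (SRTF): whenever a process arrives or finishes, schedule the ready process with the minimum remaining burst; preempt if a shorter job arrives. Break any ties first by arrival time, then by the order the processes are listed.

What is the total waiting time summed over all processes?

156

Schedule: | P2 0-6 | P4 6-11 | P7 11-16 | P1 16-23 | P8 23-31 | P3 31-46 | P6 46-61 | P5 61-78 |
Completion: P1=23  P2=6  P3=46  P4=11  P5=78  P6=61  P7=16  P8=31
Turnaround (C−A): P1=23  P2=6  P3=44  P4=7  P5=73  P6=55  P7=7  P8=19
Waiting = turnaround − burst: P1=16, P2=0, P3=29, P4=2, P5=56, P6=40, P7=2, P8=11
Total waiting = 16 + 0 + 29 + 2 + 56 + 40 + 2 + 11 = 156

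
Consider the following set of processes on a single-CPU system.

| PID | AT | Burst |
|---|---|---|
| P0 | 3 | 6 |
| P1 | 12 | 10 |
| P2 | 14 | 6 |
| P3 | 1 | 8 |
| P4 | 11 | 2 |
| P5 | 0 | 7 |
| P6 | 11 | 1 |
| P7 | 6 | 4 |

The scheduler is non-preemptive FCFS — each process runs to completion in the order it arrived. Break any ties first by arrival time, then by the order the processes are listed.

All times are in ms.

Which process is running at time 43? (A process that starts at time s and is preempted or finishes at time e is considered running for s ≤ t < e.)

P2

Timeline: | P5 0-7 | P3 7-15 | P0 15-21 | P7 21-25 | P4 25-27 | P6 27-28 | P1 28-38 | P2 38-44 |
Completion: P0=21  P1=38  P2=44  P3=15  P4=27  P5=7  P6=28  P7=25
Turnaround (C−A): P0=18  P1=26  P2=30  P3=14  P4=16  P5=7  P6=17  P7=19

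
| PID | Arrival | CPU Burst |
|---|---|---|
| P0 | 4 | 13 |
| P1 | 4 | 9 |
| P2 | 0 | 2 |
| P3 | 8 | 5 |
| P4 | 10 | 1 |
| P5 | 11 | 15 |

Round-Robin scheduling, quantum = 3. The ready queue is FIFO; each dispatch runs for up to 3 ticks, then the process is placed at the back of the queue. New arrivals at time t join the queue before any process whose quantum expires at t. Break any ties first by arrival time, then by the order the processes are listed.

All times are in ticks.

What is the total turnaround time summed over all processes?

129

Gantt: | P2 0-2 | idle 2-4 | P0 4-7 | P1 7-10 | P0 10-13 | P3 13-16 | P4 16-17 | P1 17-20 | P5 20-23 | P0 23-26 | P3 26-28 | P1 28-31 | P5 31-34 | P0 34-37 | P5 37-40 | P0 40-41 | P5 41-47 |
Completion: P0=41  P1=31  P2=2  P3=28  P4=17  P5=47
Turnaround = completion − arrival: P0=37, P1=27, P2=2, P3=20, P4=7, P5=36
Total turnaround = 37 + 27 + 2 + 20 + 7 + 36 = 129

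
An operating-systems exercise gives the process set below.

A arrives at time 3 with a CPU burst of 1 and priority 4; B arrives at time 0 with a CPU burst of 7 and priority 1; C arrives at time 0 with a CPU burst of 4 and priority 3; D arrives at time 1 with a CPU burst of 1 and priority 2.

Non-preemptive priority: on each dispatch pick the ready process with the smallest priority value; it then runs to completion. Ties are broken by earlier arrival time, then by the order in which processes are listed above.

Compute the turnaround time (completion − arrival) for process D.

7

Timeline: | B 0-7 | D 7-8 | C 8-12 | A 12-13 |
Completion: A=13  B=7  C=12  D=8
Turnaround(D) = completion − arrival = 8 − 1 = 7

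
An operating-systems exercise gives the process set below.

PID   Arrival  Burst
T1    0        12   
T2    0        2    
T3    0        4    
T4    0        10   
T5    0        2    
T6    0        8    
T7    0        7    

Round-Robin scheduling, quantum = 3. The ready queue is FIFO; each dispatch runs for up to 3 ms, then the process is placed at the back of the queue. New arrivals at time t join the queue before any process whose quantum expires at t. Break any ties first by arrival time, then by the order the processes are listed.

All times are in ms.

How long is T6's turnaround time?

40

Gantt: | T1 0-3 | T2 3-5 | T3 5-8 | T4 8-11 | T5 11-13 | T6 13-16 | T7 16-19 | T1 19-22 | T3 22-23 | T4 23-26 | T6 26-29 | T7 29-32 | T1 32-35 | T4 35-38 | T6 38-40 | T7 40-41 | T1 41-44 | T4 44-45 |
Completion: T1=44  T2=5  T3=23  T4=45  T5=13  T6=40  T7=41
Turnaround (C−A): T1=44  T2=5  T3=23  T4=45  T5=13  T6=40  T7=41
Turnaround(T6) = completion − arrival = 40 − 0 = 40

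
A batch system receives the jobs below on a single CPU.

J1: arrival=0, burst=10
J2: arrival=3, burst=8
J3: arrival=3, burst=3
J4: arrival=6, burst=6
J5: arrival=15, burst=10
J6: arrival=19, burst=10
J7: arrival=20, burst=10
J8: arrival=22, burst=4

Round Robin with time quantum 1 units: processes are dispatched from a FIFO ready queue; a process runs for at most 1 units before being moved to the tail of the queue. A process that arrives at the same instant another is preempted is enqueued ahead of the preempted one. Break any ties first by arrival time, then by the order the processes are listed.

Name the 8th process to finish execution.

J7

Schedule: | J1 0-3 | J2 3-4 | J3 4-5 | J1 5-6 | J2 6-7 | J3 7-8 | J4 8-9 | J1 9-10 | J2 10-11 | J3 11-12 | J4 12-13 | J1 13-14 | J2 14-15 | J4 15-16 | J1 16-17 | J5 17-18 | J2 18-19 | J4 19-20 | J1 20-21 | J5 21-22 | J6 22-23 | J2 23-24 | J7 24-25 | J4 25-26 | J1 26-27 | J8 27-28 | J5 28-29 | J6 29-30 | J2 30-31 | J7 31-32 | J4 32-33 | J1 33-34 | J8 34-35 | J5 35-36 | J6 36-37 | J2 37-38 | J7 38-39 | J8 39-40 | J5 40-41 | J6 41-42 | J7 42-43 | J8 43-44 | J5 44-45 | J6 45-46 | J7 46-47 | J5 47-48 | J6 48-49 | J7 49-50 | J5 50-51 | J6 51-52 | J7 52-53 | J5 53-54 | J6 54-55 | J7 55-56 | J5 56-57 | J6 57-58 | J7 58-59 | J6 59-60 | J7 60-61 |
Completion: J1=34  J2=38  J3=12  J4=33  J5=57  J6=60  J7=61  J8=44
Finish order: J3 → J4 → J1 → J2 → J8 → J5 → J6 → J7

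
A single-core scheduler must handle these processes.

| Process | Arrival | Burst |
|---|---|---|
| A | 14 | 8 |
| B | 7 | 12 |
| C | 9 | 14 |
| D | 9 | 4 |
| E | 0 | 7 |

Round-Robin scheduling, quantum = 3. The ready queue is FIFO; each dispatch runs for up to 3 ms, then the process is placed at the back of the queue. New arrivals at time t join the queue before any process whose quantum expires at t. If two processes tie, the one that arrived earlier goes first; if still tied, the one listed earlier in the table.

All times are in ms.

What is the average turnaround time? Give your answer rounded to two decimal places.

Timeline: | E 0-7 | B 7-10 | C 10-13 | D 13-16 | B 16-19 | C 19-22 | A 22-25 | D 25-26 | B 26-29 | C 29-32 | A 32-35 | B 35-38 | C 38-41 | A 41-43 | C 43-45 |
Completion: A=43  B=38  C=45  D=26  E=7
Turnaround (C−A): A=29  B=31  C=36  D=17  E=7
Turnaround times: A=29, B=31, C=36, D=17, E=7
Average turnaround = (29+31+36+17+7) / 5 = 120/5 = 24.00

24.00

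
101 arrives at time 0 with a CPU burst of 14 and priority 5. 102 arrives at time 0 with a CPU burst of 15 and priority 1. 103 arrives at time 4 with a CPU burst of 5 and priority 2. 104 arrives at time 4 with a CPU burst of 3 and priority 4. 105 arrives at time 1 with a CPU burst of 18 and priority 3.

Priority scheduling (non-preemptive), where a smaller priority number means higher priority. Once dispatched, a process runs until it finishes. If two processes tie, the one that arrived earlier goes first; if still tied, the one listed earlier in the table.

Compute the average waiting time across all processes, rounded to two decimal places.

Gantt: | 102 0-15 | 103 15-20 | 105 20-38 | 104 38-41 | 101 41-55 |
Completion: 101=55  102=15  103=20  104=41  105=38
Waiting times: 101=41, 102=0, 103=11, 104=34, 105=19
Average waiting = (41+0+11+34+19) / 5 = 105/5 = 21.00

21.00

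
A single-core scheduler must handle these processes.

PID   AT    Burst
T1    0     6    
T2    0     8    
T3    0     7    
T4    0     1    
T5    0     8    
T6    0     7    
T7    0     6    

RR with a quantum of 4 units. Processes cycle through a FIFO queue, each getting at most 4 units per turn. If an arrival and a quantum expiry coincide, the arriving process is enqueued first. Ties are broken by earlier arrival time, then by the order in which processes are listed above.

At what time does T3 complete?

34

Gantt: | T1 0-4 | T2 4-8 | T3 8-12 | T4 12-13 | T5 13-17 | T6 17-21 | T7 21-25 | T1 25-27 | T2 27-31 | T3 31-34 | T5 34-38 | T6 38-41 | T7 41-43 |
Completion: T1=27  T2=31  T3=34  T4=13  T5=38  T6=41  T7=43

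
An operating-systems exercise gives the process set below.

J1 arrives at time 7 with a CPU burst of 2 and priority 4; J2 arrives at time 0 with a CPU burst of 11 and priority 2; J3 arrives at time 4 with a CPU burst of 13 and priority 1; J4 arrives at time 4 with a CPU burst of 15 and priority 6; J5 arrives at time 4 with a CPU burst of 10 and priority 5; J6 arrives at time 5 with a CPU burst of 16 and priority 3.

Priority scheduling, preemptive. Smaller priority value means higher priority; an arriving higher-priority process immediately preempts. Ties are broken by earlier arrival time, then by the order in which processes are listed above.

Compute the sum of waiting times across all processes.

151

Timeline: | J2 0-4 | J3 4-17 | J2 17-24 | J6 24-40 | J1 40-42 | J5 42-52 | J4 52-67 |
Completion: J1=42  J2=24  J3=17  J4=67  J5=52  J6=40
Waiting = turnaround − burst: J1=33, J2=13, J3=0, J4=48, J5=38, J6=19
Total waiting = 33 + 13 + 0 + 48 + 38 + 19 = 151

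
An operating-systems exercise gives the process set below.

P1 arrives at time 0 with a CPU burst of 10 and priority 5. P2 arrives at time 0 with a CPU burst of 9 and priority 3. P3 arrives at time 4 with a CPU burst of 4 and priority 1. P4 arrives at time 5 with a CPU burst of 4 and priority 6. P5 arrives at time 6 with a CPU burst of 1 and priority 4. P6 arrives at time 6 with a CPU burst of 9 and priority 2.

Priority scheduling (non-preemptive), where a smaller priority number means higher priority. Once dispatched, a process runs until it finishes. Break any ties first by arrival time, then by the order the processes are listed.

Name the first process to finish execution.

Schedule: | P2 0-9 | P3 9-13 | P6 13-22 | P5 22-23 | P1 23-33 | P4 33-37 |
Completion: P1=33  P2=9  P3=13  P4=37  P5=23  P6=22
Turnaround (C−A): P1=33  P2=9  P3=9  P4=32  P5=17  P6=16
Finish order: P2 → P3 → P6 → P5 → P1 → P4

P2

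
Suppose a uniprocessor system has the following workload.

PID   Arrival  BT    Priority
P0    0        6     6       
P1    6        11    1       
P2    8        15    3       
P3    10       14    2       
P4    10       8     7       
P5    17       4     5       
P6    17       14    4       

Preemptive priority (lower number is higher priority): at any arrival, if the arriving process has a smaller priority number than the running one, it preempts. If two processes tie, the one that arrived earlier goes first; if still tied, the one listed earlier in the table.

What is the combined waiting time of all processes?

Schedule: | P0 0-6 | P1 6-17 | P3 17-31 | P2 31-46 | P6 46-60 | P5 60-64 | P4 64-72 |
Completion: P0=6  P1=17  P2=46  P3=31  P4=72  P5=64  P6=60
Waiting = turnaround − burst: P0=0, P1=0, P2=23, P3=7, P4=54, P5=43, P6=29
Total waiting = 0 + 0 + 23 + 7 + 54 + 43 + 29 = 156

156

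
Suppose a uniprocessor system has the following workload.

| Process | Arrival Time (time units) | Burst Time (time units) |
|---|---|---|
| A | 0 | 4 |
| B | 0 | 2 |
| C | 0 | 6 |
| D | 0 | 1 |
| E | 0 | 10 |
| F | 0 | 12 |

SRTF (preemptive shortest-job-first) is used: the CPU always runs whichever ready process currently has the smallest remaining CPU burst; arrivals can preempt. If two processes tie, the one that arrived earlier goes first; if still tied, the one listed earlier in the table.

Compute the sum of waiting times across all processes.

47

Timeline: | D 0-1 | B 1-3 | A 3-7 | C 7-13 | E 13-23 | F 23-35 |
Completion: A=7  B=3  C=13  D=1  E=23  F=35
Turnaround (C−A): A=7  B=3  C=13  D=1  E=23  F=35
Waiting = turnaround − burst: A=3, B=1, C=7, D=0, E=13, F=23
Total waiting = 3 + 1 + 7 + 0 + 13 + 23 = 47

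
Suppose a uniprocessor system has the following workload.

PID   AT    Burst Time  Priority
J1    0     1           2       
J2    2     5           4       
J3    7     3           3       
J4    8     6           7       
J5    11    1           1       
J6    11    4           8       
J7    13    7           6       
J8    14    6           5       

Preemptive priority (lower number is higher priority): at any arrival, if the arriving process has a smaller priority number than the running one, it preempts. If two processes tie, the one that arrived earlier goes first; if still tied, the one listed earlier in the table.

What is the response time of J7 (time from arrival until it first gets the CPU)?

0

Gantt: | J1 0-1 | idle 1-2 | J2 2-7 | J3 7-10 | J4 10-11 | J5 11-12 | J4 12-13 | J7 13-14 | J8 14-20 | J7 20-26 | J4 26-30 | J6 30-34 |
Completion: J1=1  J2=7  J3=10  J4=30  J5=12  J6=34  J7=26  J8=20
Response(J7) = first start − arrival = 13 − 13 = 0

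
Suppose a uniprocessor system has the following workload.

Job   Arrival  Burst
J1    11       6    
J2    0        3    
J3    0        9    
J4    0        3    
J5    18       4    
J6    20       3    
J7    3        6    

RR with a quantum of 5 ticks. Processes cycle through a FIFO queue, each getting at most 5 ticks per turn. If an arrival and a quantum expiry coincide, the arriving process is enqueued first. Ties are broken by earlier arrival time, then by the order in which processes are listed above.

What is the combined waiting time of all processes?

71

Schedule: | J2 0-3 | J3 3-8 | J4 8-11 | J7 11-16 | J3 16-20 | J1 20-25 | J7 25-26 | J5 26-30 | J6 30-33 | J1 33-34 |
Completion: J1=34  J2=3  J3=20  J4=11  J5=30  J6=33  J7=26
Turnaround (C−A): J1=23  J2=3  J3=20  J4=11  J5=12  J6=13  J7=23
Waiting = turnaround − burst: J1=17, J2=0, J3=11, J4=8, J5=8, J6=10, J7=17
Total waiting = 17 + 0 + 11 + 8 + 8 + 10 + 17 = 71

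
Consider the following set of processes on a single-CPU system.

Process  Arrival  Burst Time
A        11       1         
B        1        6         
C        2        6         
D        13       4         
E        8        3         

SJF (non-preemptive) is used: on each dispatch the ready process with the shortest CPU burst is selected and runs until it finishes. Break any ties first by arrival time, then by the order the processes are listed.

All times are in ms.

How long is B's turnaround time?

Timeline: | idle 0-1 | B 1-7 | C 7-13 | A 13-14 | E 14-17 | D 17-21 |
Completion: A=14  B=7  C=13  D=21  E=17
Turnaround (C−A): A=3  B=6  C=11  D=8  E=9
Turnaround(B) = completion − arrival = 7 − 1 = 6

6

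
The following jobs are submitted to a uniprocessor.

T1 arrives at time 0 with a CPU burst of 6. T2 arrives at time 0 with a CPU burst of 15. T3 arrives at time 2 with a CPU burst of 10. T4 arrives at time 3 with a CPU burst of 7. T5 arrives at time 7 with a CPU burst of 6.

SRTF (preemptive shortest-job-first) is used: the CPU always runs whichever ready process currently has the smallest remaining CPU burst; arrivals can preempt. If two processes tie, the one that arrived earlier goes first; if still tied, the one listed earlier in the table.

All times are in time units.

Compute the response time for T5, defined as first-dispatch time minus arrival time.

6

Schedule: | T1 0-6 | T4 6-13 | T5 13-19 | T3 19-29 | T2 29-44 |
Completion: T1=6  T2=44  T3=29  T4=13  T5=19
Turnaround (C−A): T1=6  T2=44  T3=27  T4=10  T5=12
Response(T5) = first start − arrival = 13 − 7 = 6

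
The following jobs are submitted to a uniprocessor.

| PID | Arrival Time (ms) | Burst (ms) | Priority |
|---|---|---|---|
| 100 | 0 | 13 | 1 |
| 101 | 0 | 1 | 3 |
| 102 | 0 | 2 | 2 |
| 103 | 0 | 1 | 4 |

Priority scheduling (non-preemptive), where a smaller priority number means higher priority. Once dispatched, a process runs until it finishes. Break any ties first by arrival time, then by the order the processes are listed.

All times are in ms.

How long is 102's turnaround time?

15

Timeline: | 100 0-13 | 102 13-15 | 101 15-16 | 103 16-17 |
Completion: 100=13  101=16  102=15  103=17
Turnaround(102) = completion − arrival = 15 − 0 = 15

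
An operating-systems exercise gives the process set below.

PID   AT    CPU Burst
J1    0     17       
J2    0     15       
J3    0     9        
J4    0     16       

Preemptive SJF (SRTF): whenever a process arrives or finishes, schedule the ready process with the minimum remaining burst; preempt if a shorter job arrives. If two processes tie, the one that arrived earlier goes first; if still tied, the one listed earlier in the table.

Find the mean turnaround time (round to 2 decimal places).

Schedule: | J3 0-9 | J2 9-24 | J4 24-40 | J1 40-57 |
Completion: J1=57  J2=24  J3=9  J4=40
Turnaround (C−A): J1=57  J2=24  J3=9  J4=40
Turnaround times: J1=57, J2=24, J3=9, J4=40
Average turnaround = (57+24+9+40) / 4 = 130/4 = 32.50

32.50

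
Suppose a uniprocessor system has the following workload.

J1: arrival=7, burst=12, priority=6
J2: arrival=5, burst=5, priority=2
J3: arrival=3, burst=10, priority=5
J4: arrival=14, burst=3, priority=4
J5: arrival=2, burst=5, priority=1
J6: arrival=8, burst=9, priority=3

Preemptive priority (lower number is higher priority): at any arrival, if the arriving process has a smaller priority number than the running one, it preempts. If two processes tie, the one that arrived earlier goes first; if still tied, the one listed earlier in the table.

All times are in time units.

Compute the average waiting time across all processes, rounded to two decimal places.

10.17

Gantt: | idle 0-2 | J5 2-7 | J2 7-12 | J6 12-21 | J4 21-24 | J3 24-34 | J1 34-46 |
Completion: J1=46  J2=12  J3=34  J4=24  J5=7  J6=21
Turnaround (C−A): J1=39  J2=7  J3=31  J4=10  J5=5  J6=13
Waiting times: J1=27, J2=2, J3=21, J4=7, J5=0, J6=4
Average waiting = (27+2+21+7+0+4) / 6 = 61/6 = 10.17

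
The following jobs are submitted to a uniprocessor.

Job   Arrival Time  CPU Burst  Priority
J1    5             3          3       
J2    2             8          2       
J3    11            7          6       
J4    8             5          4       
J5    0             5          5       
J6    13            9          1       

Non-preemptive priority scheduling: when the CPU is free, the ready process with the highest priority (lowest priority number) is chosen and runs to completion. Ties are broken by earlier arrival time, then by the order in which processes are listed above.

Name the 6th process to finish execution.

Schedule: | J5 0-5 | J2 5-13 | J6 13-22 | J1 22-25 | J4 25-30 | J3 30-37 |
Completion: J1=25  J2=13  J3=37  J4=30  J5=5  J6=22
Finish order: J5 → J2 → J6 → J1 → J4 → J3

J3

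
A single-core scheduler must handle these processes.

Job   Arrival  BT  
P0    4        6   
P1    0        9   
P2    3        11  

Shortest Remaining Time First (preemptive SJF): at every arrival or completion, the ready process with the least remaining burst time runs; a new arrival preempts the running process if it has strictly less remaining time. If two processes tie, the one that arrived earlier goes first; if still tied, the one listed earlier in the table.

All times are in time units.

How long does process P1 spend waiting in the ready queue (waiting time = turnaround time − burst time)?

Gantt: | P1 0-9 | P0 9-15 | P2 15-26 |
Completion: P0=15  P1=9  P2=26
Waiting(P1) = turnaround − burst = 9 − 9 = 0

0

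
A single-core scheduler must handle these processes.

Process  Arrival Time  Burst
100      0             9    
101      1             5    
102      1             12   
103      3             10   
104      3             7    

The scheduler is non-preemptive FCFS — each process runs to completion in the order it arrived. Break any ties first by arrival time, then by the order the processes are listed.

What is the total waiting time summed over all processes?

77

Schedule: | 100 0-9 | 101 9-14 | 102 14-26 | 103 26-36 | 104 36-43 |
Completion: 100=9  101=14  102=26  103=36  104=43
Waiting = turnaround − burst: 100=0, 101=8, 102=13, 103=23, 104=33
Total waiting = 0 + 8 + 13 + 23 + 33 = 77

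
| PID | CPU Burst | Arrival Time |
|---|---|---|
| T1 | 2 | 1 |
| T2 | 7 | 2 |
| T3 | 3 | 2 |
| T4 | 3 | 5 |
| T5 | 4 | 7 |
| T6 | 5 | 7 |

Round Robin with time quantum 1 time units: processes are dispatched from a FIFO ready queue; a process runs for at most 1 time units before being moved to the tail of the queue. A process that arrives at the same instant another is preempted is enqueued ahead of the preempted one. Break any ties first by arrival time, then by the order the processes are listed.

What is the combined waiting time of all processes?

Gantt: | idle 0-1 | T1 1-2 | T2 2-3 | T3 3-4 | T1 4-5 | T2 5-6 | T3 6-7 | T4 7-8 | T2 8-9 | T5 9-10 | T6 10-11 | T3 11-12 | T4 12-13 | T2 13-14 | T5 14-15 | T6 15-16 | T4 16-17 | T2 17-18 | T5 18-19 | T6 19-20 | T2 20-21 | T5 21-22 | T6 22-23 | T2 23-24 | T6 24-25 |
Completion: T1=5  T2=24  T3=12  T4=17  T5=22  T6=25
Turnaround (C−A): T1=4  T2=22  T3=10  T4=12  T5=15  T6=18
Waiting = turnaround − burst: T1=2, T2=15, T3=7, T4=9, T5=11, T6=13
Total waiting = 2 + 15 + 7 + 9 + 11 + 13 = 57

57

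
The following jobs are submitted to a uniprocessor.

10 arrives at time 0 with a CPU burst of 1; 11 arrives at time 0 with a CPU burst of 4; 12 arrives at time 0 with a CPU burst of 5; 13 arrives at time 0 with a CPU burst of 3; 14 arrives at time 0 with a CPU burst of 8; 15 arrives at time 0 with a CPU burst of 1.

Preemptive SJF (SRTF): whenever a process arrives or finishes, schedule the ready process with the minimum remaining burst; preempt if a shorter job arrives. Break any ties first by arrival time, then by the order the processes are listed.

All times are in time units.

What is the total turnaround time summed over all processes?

Gantt: | 10 0-1 | 15 1-2 | 13 2-5 | 11 5-9 | 12 9-14 | 14 14-22 |
Completion: 10=1  11=9  12=14  13=5  14=22  15=2
Turnaround (C−A): 10=1  11=9  12=14  13=5  14=22  15=2
Turnaround = completion − arrival: 10=1, 11=9, 12=14, 13=5, 14=22, 15=2
Total turnaround = 1 + 9 + 14 + 5 + 22 + 2 = 53

53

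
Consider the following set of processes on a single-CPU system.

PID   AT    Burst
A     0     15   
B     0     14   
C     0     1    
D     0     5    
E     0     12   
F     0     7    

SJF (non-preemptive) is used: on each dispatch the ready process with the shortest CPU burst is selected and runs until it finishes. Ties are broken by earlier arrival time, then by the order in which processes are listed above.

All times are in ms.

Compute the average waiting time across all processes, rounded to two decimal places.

14.00

Gantt: | C 0-1 | D 1-6 | F 6-13 | E 13-25 | B 25-39 | A 39-54 |
Completion: A=54  B=39  C=1  D=6  E=25  F=13
Waiting times: A=39, B=25, C=0, D=1, E=13, F=6
Average waiting = (39+25+0+1+13+6) / 6 = 84/6 = 14.00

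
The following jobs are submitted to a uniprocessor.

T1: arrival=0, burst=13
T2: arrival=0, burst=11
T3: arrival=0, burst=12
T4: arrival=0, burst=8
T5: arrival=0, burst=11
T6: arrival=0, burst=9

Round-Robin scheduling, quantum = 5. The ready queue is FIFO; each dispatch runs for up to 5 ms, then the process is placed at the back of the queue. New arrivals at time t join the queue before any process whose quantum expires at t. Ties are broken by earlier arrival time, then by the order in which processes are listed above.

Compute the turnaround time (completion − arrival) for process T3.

63

Timeline: | T1 0-5 | T2 5-10 | T3 10-15 | T4 15-20 | T5 20-25 | T6 25-30 | T1 30-35 | T2 35-40 | T3 40-45 | T4 45-48 | T5 48-53 | T6 53-57 | T1 57-60 | T2 60-61 | T3 61-63 | T5 63-64 |
Completion: T1=60  T2=61  T3=63  T4=48  T5=64  T6=57
Turnaround (C−A): T1=60  T2=61  T3=63  T4=48  T5=64  T6=57
Turnaround(T3) = completion − arrival = 63 − 0 = 63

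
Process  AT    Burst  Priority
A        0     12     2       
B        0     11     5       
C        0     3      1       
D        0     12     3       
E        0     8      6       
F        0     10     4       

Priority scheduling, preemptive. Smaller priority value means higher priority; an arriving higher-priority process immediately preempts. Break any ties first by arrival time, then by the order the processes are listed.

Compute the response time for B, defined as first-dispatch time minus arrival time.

37

Timeline: | C 0-3 | A 3-15 | D 15-27 | F 27-37 | B 37-48 | E 48-56 |
Completion: A=15  B=48  C=3  D=27  E=56  F=37
Response(B) = first start − arrival = 37 − 0 = 37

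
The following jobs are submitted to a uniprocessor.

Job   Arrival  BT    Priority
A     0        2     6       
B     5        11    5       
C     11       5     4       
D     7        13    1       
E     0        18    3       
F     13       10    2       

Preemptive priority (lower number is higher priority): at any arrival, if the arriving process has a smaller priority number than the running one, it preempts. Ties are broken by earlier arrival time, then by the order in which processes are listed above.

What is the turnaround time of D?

Timeline: | E 0-7 | D 7-20 | F 20-30 | E 30-41 | C 41-46 | B 46-57 | A 57-59 |
Completion: A=59  B=57  C=46  D=20  E=41  F=30
Turnaround (C−A): A=59  B=52  C=35  D=13  E=41  F=17
Turnaround(D) = completion − arrival = 20 − 7 = 13

13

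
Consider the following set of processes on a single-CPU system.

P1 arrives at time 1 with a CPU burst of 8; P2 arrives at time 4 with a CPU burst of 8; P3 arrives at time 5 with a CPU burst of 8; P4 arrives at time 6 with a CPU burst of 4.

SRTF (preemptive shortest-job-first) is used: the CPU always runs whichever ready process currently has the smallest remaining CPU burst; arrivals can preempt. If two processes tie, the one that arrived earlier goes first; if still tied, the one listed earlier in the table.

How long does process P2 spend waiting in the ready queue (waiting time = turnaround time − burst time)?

Timeline: | idle 0-1 | P1 1-9 | P4 9-13 | P2 13-21 | P3 21-29 |
Completion: P1=9  P2=21  P3=29  P4=13
Turnaround (C−A): P1=8  P2=17  P3=24  P4=7
Waiting(P2) = turnaround − burst = 17 − 8 = 9

9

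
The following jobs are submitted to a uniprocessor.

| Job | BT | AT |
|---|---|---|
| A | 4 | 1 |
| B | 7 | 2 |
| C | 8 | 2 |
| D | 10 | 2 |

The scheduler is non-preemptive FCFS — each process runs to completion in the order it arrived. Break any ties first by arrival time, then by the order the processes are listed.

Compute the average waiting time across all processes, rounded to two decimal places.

Timeline: | idle 0-1 | A 1-5 | B 5-12 | C 12-20 | D 20-30 |
Completion: A=5  B=12  C=20  D=30
Turnaround (C−A): A=4  B=10  C=18  D=28
Waiting times: A=0, B=3, C=10, D=18
Average waiting = (0+3+10+18) / 4 = 31/4 = 7.75

7.75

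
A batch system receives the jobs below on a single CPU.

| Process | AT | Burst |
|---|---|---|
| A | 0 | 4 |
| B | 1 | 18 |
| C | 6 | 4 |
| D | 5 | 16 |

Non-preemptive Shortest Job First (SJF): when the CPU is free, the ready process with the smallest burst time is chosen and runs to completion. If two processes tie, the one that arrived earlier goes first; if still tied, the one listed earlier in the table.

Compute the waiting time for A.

Timeline: | A 0-4 | B 4-22 | C 22-26 | D 26-42 |
Completion: A=4  B=22  C=26  D=42
Turnaround (C−A): A=4  B=21  C=20  D=37
Waiting(A) = turnaround − burst = 4 − 4 = 0

0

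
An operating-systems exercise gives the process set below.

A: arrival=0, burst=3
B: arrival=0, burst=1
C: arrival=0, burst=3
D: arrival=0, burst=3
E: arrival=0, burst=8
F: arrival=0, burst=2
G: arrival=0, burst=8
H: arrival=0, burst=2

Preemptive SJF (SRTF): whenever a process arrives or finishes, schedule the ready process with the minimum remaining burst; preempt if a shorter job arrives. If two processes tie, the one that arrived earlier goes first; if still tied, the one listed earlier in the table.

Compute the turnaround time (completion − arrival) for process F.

Gantt: | B 0-1 | F 1-3 | H 3-5 | A 5-8 | C 8-11 | D 11-14 | E 14-22 | G 22-30 |
Completion: A=8  B=1  C=11  D=14  E=22  F=3  G=30  H=5
Turnaround (C−A): A=8  B=1  C=11  D=14  E=22  F=3  G=30  H=5
Turnaround(F) = completion − arrival = 3 − 0 = 3

3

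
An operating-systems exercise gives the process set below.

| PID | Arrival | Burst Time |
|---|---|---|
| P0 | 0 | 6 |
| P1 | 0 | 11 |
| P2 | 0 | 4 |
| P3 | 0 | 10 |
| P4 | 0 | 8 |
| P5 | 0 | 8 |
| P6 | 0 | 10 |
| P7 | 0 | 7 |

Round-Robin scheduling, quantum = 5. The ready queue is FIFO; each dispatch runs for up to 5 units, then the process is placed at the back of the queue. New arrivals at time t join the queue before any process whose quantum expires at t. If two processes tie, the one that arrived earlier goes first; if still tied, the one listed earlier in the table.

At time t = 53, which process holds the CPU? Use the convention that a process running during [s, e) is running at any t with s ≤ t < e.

P5

Schedule: | P0 0-5 | P1 5-10 | P2 10-14 | P3 14-19 | P4 19-24 | P5 24-29 | P6 29-34 | P7 34-39 | P0 39-40 | P1 40-45 | P3 45-50 | P4 50-53 | P5 53-56 | P6 56-61 | P7 61-63 | P1 63-64 |
Completion: P0=40  P1=64  P2=14  P3=50  P4=53  P5=56  P6=61  P7=63
Turnaround (C−A): P0=40  P1=64  P2=14  P3=50  P4=53  P5=56  P6=61  P7=63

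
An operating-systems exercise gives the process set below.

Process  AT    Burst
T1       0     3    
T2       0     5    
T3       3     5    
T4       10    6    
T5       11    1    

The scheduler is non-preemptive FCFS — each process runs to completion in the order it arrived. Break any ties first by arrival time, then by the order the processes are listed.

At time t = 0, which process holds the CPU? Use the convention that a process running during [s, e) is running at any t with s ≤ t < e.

T1

Schedule: | T1 0-3 | T2 3-8 | T3 8-13 | T4 13-19 | T5 19-20 |
Completion: T1=3  T2=8  T3=13  T4=19  T5=20
Turnaround (C−A): T1=3  T2=8  T3=10  T4=9  T5=9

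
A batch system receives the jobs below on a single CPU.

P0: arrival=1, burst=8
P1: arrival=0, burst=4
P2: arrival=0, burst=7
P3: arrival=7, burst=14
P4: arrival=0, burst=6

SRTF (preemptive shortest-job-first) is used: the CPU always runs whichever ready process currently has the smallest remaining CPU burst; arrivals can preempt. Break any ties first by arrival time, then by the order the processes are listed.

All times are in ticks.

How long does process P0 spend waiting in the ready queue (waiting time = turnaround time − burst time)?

Gantt: | P1 0-4 | P4 4-10 | P2 10-17 | P0 17-25 | P3 25-39 |
Completion: P0=25  P1=4  P2=17  P3=39  P4=10
Turnaround (C−A): P0=24  P1=4  P2=17  P3=32  P4=10
Waiting(P0) = turnaround − burst = 24 − 8 = 16

16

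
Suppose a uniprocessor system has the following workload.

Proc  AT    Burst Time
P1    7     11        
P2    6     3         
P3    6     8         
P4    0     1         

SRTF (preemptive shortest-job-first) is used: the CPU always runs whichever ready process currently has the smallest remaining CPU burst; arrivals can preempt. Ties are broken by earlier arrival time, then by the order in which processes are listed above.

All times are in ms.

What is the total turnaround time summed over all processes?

Gantt: | P4 0-1 | idle 1-6 | P2 6-9 | P3 9-17 | P1 17-28 |
Completion: P1=28  P2=9  P3=17  P4=1
Turnaround = completion − arrival: P1=21, P2=3, P3=11, P4=1
Total turnaround = 21 + 3 + 11 + 1 = 36

36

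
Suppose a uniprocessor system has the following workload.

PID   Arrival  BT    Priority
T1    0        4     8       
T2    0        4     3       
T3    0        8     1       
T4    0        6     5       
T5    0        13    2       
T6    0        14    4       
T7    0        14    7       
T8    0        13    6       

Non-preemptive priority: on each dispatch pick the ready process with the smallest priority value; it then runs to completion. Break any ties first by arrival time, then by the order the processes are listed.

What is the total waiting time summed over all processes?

Gantt: | T3 0-8 | T5 8-21 | T2 21-25 | T6 25-39 | T4 39-45 | T8 45-58 | T7 58-72 | T1 72-76 |
Completion: T1=76  T2=25  T3=8  T4=45  T5=21  T6=39  T7=72  T8=58
Turnaround (C−A): T1=76  T2=25  T3=8  T4=45  T5=21  T6=39  T7=72  T8=58
Waiting = turnaround − burst: T1=72, T2=21, T3=0, T4=39, T5=8, T6=25, T7=58, T8=45
Total waiting = 72 + 21 + 0 + 39 + 8 + 25 + 58 + 45 = 268

268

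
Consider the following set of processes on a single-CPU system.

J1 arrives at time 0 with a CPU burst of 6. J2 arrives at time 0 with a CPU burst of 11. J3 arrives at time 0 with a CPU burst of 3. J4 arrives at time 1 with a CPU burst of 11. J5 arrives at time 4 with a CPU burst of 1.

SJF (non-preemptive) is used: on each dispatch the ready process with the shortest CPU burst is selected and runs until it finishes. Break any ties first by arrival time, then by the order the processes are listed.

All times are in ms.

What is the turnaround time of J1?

9

Gantt: | J3 0-3 | J1 3-9 | J5 9-10 | J2 10-21 | J4 21-32 |
Completion: J1=9  J2=21  J3=3  J4=32  J5=10
Turnaround(J1) = completion − arrival = 9 − 0 = 9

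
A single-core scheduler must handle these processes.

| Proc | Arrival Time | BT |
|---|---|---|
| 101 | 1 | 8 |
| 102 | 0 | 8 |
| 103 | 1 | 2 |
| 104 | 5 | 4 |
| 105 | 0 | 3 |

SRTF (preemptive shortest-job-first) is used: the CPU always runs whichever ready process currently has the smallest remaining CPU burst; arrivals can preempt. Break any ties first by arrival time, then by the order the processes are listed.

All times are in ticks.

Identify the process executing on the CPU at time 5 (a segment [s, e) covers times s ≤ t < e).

Schedule: | 105 0-3 | 103 3-5 | 104 5-9 | 102 9-17 | 101 17-25 |
Completion: 101=25  102=17  103=5  104=9  105=3

104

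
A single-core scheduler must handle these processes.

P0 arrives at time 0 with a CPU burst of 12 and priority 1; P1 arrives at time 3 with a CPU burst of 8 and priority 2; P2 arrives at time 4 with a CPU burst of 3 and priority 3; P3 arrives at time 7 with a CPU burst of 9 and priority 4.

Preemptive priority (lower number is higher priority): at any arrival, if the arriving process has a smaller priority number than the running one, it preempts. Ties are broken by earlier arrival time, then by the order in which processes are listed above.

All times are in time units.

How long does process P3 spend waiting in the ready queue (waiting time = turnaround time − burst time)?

16

Timeline: | P0 0-12 | P1 12-20 | P2 20-23 | P3 23-32 |
Completion: P0=12  P1=20  P2=23  P3=32
Turnaround (C−A): P0=12  P1=17  P2=19  P3=25
Waiting(P3) = turnaround − burst = 25 − 9 = 16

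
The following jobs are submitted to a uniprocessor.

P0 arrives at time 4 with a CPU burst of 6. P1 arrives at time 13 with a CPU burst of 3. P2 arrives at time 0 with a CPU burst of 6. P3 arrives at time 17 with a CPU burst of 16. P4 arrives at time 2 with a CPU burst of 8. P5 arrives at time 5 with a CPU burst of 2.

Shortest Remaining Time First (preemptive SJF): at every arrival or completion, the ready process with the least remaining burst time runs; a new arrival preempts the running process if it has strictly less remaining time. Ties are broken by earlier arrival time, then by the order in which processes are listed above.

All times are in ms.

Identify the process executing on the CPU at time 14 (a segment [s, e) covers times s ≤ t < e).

P1

Timeline: | P2 0-6 | P5 6-8 | P0 8-14 | P1 14-17 | P4 17-25 | P3 25-41 |
Completion: P0=14  P1=17  P2=6  P3=41  P4=25  P5=8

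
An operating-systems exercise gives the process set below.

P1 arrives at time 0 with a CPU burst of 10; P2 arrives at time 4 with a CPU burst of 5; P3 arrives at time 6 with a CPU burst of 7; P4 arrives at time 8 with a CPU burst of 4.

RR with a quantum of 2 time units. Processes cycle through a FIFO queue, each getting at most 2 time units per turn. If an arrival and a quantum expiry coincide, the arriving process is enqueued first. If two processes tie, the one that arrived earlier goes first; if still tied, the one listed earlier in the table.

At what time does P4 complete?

21

Schedule: | P1 0-4 | P2 4-6 | P1 6-8 | P3 8-10 | P2 10-12 | P4 12-14 | P1 14-16 | P3 16-18 | P2 18-19 | P4 19-21 | P1 21-23 | P3 23-26 |
Completion: P1=23  P2=19  P3=26  P4=21
Turnaround (C−A): P1=23  P2=15  P3=20  P4=13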